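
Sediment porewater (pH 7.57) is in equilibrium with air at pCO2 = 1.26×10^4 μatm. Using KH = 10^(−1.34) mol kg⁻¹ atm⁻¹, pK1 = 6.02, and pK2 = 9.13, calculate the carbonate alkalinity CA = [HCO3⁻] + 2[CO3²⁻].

[CO2*] = KH · pCO2 = 10^(−1.34) × 1.26×10^4×10^-6 = 5.759×10^-4 mol/kg
α₀ = 1/(1 + K1/[H⁺] + K1K2/[H⁺]²) = 1/(1 + 10^+1.55 + 10^-0.01) = 0.02670
DIC = [CO2*]/α₀ = 5.759×10^-4 / 0.02670 = 21.57 mmol/kg
CA = (α₁ + 2α₂)·DIC = (0.9472 + 2×0.02609) × 21.57 = 21.6 mmol/kg

CA = 21.6 mmol/kg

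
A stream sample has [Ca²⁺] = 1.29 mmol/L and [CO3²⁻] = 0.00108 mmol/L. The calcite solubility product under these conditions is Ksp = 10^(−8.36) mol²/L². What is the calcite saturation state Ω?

Ω = 0.319

Ksp = 10^(−8.36) = 4.365×10^-9
Ω = [Ca²⁺][CO3²⁻]/Ksp = (1.29×10^-3)(0.00108×10^-3) / 4.365×10^-9 = 0.319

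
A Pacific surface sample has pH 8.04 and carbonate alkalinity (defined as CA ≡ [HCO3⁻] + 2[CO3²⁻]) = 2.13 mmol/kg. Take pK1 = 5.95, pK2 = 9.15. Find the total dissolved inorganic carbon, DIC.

DIC = 2.00 mmol/kg

CA = [HCO3⁻] + 2[CO3²⁻] = (α₁ + 2α₂)·DIC
At pH 8.04: [H⁺]/K1 = 10^-2.09 = 0.0081283, K2/[H⁺] = 10^-1.11 = 0.077625
α₁ = 1/(1 + 0.0081283 + 0.077625) = 1/1.0858 = 0.9210; α₂ = α₁·K2/[H⁺] = 0.07149
α₁ + 2α₂ = 1.0640
DIC = CA / (α₁ + 2α₂) = 2.13 / 1.0640 = 2.00 mmol/kg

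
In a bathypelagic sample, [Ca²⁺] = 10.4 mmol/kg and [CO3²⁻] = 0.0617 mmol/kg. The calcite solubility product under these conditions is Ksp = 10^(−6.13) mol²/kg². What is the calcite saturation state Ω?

Ω = 0.866

Ksp = 10^(−6.13) = 7.413×10^-7
Ω = [Ca²⁺][CO3²⁻]/Ksp = (10.4×10^-3)(0.0617×10^-3) / 7.413×10^-7 = 0.866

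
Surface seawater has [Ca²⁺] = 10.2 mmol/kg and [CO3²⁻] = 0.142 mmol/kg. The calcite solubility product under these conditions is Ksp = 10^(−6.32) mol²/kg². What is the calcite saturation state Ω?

Ω = 3.03

Ksp = 10^(−6.32) = 4.786×10^-7
Ω = [Ca²⁺][CO3²⁻]/Ksp = (10.2×10^-3)(0.142×10^-3) / 4.786×10^-7 = 3.03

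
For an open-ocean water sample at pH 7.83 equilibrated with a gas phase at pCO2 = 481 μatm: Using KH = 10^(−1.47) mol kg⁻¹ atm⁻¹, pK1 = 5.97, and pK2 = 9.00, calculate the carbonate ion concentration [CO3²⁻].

[CO3²⁻] = 0.0798 mmol/kg

[CO2*] = KH · pCO2 = 10^(−1.47) × 481×10^-6 = 1.630×10^-5 mol/kg
α₀ = 1/(1 + K1/[H⁺] + K1K2/[H⁺]²) = 1/(1 + 10^+1.86 + 10^+0.69) = 0.01276
DIC = [CO2*]/α₀ = 1.630×10^-5 / 0.01276 = 1.277 mmol/kg
[CO3²⁻] = α₂·DIC; α₂ = 0.06252, so [CO3²⁻] = 0.06252 × 1.277 = 0.0798 mmol/kg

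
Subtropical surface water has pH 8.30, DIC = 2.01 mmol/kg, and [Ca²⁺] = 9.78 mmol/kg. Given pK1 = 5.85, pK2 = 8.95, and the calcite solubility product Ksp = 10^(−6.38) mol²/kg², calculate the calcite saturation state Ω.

α₂ = 1 / (1 + [H⁺]/K2 + [H⁺]²/(K1K2)) = 1 / (1 + 10^+0.65 + 10^-1.80)
   = 1 / (1 + 4.4668 + 0.015849) = 1/5.4827 = 0.1824
[CO3²⁻] = α₂ × DIC = 0.1824 × 2.01 = 0.3666 mmol/kg
Ksp = 10^(−6.38) = 4.169×10^-7
Ω = [Ca²⁺][CO3²⁻]/Ksp = (9.78×10^-3)(3.666×10^-4) / 4.169×10^-7 = 8.60

Ω = 8.60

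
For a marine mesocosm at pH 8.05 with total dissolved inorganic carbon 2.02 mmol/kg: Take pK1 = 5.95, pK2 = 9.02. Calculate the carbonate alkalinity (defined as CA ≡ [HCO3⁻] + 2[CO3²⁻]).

CA = 2.20 mmol/kg

CA = [HCO3⁻] + 2[CO3²⁻] = (α₁ + 2α₂)·DIC
At pH 8.05: [H⁺]/K1 = 10^-2.10 = 0.0079433, K2/[H⁺] = 10^-0.97 = 0.10715
α₁ = 1/(1 + 0.0079433 + 0.10715) = 1/1.1151 = 0.8968; α₂ = α₁·K2/[H⁺] = 0.09609
α₁ + 2α₂ = 1.0890
CA = 1.0890 × 2.02 = 2.20 mmol/kg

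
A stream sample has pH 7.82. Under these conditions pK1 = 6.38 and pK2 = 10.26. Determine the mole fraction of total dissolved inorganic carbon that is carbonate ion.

α₂ = 1 / (1 + [H⁺]/K2 + [H⁺]²/(K1K2)) = 1 / (1 + 10^+2.44 + 10^+1.00)
   = 1 / (1 + 275.42 + 10.000) = 1/286.42 = 0.003491

α₂ = 0.00349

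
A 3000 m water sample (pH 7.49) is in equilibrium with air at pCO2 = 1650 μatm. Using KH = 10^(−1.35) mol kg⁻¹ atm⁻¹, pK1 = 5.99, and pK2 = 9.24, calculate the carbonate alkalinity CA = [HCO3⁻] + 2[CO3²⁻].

CA = 2.41 mmol/kg

[CO2*] = KH · pCO2 = 10^(−1.35) × 1650×10^-6 = 7.370×10^-5 mol/kg
α₀ = 1/(1 + K1/[H⁺] + K1K2/[H⁺]²) = 1/(1 + 10^+1.50 + 10^-0.25) = 0.03013
DIC = [CO2*]/α₀ = 7.370×10^-5 / 0.03013 = 2.446 mmol/kg
CA = (α₁ + 2α₂)·DIC = (0.9529 + 2×0.01695) × 2.446 = 2.41 mmol/kg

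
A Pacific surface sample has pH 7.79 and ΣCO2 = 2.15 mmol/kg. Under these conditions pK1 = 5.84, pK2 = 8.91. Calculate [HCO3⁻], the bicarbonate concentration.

α₁ = 1 / (1 + [H⁺]/K1 + K2/[H⁺]) = 1 / (1 + 10^-1.95 + 10^-1.12)
   = 1 / (1 + 0.011220 + 0.075858) = 1/1.0871 = 0.9199
[HCO3⁻] = α₁ × DIC = 0.9199 × 2.15 = 1.98 mmol/kg

[HCO3⁻] = 1.98 mmol/kg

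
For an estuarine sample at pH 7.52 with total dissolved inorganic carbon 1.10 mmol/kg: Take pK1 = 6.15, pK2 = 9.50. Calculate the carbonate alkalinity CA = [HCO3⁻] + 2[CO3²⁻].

CA = 1.07 mmol/kg

CA = [HCO3⁻] + 2[CO3²⁻] = (α₁ + 2α₂)·DIC
At pH 7.52: [H⁺]/K1 = 10^-1.37 = 0.042658, K2/[H⁺] = 10^-1.98 = 0.010471
α₁ = 1/(1 + 0.042658 + 0.010471) = 1/1.0531 = 0.9496; α₂ = α₁·K2/[H⁺] = 0.009943
α₁ + 2α₂ = 0.9694
CA = 0.9694 × 1.10 = 1.07 mmol/kg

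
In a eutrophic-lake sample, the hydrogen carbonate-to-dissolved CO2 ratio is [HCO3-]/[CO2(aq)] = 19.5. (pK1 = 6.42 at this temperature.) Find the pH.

pH = 7.71

From K1 = [H⁺][HCO3-]/[CO2(aq)]:  pH = pK1 + log₁₀([HCO3-]/[CO2(aq)])
log₁₀(19.5) = +1.290
pH = 6.42 + (+1.290) = 7.71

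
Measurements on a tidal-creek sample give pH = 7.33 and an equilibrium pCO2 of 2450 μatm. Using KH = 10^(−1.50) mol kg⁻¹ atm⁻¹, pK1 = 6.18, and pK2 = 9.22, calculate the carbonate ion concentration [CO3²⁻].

[CO3²⁻] = 14.1 μmol/kg

[CO2*] = KH · pCO2 = 10^(−1.50) × 2450×10^-6 = 7.748×10^-5 mol/kg
α₀ = 1/(1 + K1/[H⁺] + K1K2/[H⁺]²) = 1/(1 + 10^+1.15 + 10^-0.74) = 0.06533
DIC = [CO2*]/α₀ = 7.748×10^-5 / 0.06533 = 1.186 mmol/kg
[CO3²⁻] = α₂·DIC; α₂ = 0.01189, so [CO3²⁻] = 0.01189 × 1.186 = 0.0141 mmol/kg = 14.1 μmol/kg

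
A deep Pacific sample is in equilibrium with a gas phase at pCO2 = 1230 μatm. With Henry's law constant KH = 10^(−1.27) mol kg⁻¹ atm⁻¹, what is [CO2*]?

[CO2*] = 66.1 μmol/kg

KH = 10^(−1.27) = 5.370×10^-2 mol kg⁻¹ atm⁻¹
[CO2*] = KH · pCO2 = 5.370×10^-2 × 1230×10^-6 atm = 6.61×10^-5 mol/kg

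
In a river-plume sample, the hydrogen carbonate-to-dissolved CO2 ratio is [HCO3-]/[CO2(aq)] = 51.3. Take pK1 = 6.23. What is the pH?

pH = 7.94

From K1 = [H⁺][HCO3-]/[CO2(aq)]:  pH = pK1 + log₁₀([HCO3-]/[CO2(aq)])
log₁₀(51.3) = +1.710
pH = 6.23 + (+1.710) = 7.94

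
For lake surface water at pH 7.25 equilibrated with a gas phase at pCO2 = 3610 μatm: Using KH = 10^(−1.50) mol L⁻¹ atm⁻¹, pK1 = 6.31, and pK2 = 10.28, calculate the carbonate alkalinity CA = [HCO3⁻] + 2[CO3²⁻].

[CO2*] = KH · pCO2 = 10^(−1.50) × 3610×10^-6 = 1.142×10^-4 mol/L
α₀ = 1/(1 + K1/[H⁺] + K1K2/[H⁺]²) = 1/(1 + 10^+0.94 + 10^-2.09) = 0.1029
DIC = [CO2*]/α₀ = 1.142×10^-4 / 0.1029 = 1.109 mmol/L
CA = (α₁ + 2α₂)·DIC = (0.8963 + 2×0.0008364) × 1.109 = 0.996 mmol/L

CA = 0.996 mmol/L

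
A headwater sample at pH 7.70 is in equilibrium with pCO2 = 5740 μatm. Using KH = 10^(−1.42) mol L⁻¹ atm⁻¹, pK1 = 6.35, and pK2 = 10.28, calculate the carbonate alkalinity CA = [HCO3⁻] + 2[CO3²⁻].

[CO2*] = KH · pCO2 = 10^(−1.42) × 5740×10^-6 = 2.182×10^-4 mol/L
α₀ = 1/(1 + K1/[H⁺] + K1K2/[H⁺]²) = 1/(1 + 10^+1.35 + 10^-1.23) = 0.04265
DIC = [CO2*]/α₀ = 2.182×10^-4 / 0.04265 = 5.117 mmol/L
CA = (α₁ + 2α₂)·DIC = (0.9548 + 2×0.002511) × 5.117 = 4.91 mmol/L

CA = 4.91 mmol/L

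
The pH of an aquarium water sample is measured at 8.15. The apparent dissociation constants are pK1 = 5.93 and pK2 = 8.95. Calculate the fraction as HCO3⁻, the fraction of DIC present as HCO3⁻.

α₁ = 0.859

α₁ = 1 / (1 + [H⁺]/K1 + K2/[H⁺]) = 1 / (1 + 10^-2.22 + 10^-0.80)
   = 1 / (1 + 0.0060256 + 0.15849) = 1/1.1645 = 0.8587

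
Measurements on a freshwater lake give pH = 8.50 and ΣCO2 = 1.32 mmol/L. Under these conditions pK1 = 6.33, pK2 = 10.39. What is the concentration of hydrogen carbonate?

α₁ = 1 / (1 + [H⁺]/K1 + K2/[H⁺]) = 1 / (1 + 10^-2.17 + 10^-1.89)
   = 1 / (1 + 0.0067608 + 0.012882) = 1/1.0196 = 0.9807
[HCO3⁻] = α₁ × DIC = 0.9807 × 1.32 = 1.29 mmol/L

[HCO3⁻] = 1.29 mmol/L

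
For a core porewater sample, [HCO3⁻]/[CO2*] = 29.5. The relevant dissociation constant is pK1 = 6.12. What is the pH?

From K1 = [H⁺][HCO3⁻]/[CO2*]:  pH = pK1 + log₁₀([HCO3⁻]/[CO2*])
log₁₀(29.5) = +1.470
pH = 6.12 + (+1.470) = 7.59

pH = 7.59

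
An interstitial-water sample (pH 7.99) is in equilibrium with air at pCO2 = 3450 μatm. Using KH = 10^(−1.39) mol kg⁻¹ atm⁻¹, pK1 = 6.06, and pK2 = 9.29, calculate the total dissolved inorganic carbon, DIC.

DIC = 12.7 mmol/kg

[CO2*] = KH · pCO2 = 10^(−1.39) × 3450×10^-6 = 1.405×10^-4 mol/kg
α₀ = 1/(1 + K1/[H⁺] + K1K2/[H⁺]²) = 1/(1 + 10^+1.93 + 10^+0.63) = 0.01106
DIC = [CO2*]/α₀ = 1.405×10^-4 / 0.01106 = 12.7 mmol/kg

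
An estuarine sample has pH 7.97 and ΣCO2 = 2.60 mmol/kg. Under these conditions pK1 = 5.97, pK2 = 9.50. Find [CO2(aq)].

α₀ = 1 / (1 + K1/[H⁺] + K1K2/[H⁺]²) = 1 / (1 + 10^+2.00 + 10^+0.47)
   = 1 / (1 + 100.00 + 2.9512) = 1/103.95 = 0.009620
[CO2*] = α₀ × DIC = 0.009620 × 2.60 = 0.0250 mmol/kg

[CO2*] = 0.0250 mmol/kg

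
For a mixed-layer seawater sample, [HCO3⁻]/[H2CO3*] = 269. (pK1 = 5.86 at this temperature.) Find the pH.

From K1 = [H⁺][HCO3⁻]/[H2CO3*]:  pH = pK1 + log₁₀([HCO3⁻]/[H2CO3*])
log₁₀(269) = +2.430
pH = 5.86 + (+2.430) = 8.29

pH = 8.29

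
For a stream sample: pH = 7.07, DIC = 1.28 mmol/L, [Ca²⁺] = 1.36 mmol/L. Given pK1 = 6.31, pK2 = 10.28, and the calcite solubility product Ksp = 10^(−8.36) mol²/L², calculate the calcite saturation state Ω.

α₂ = 1 / (1 + [H⁺]/K2 + [H⁺]²/(K1K2)) = 1 / (1 + 10^+3.21 + 10^+2.45)
   = 1 / (1 + 1621.8 + 281.84) = 1/1904.6 = 0.0005250
[CO3²⁻] = α₂ × DIC = 0.0005250 × 1.28 = 0.0006720 mmol/L = 0.6720 μmol/L
Ksp = 10^(−8.36) = 4.365×10^-9
Ω = [Ca²⁺][CO3²⁻]/Ksp = (1.36×10^-3)(6.720×10^-7) / 4.365×10^-9 = 0.209

Ω = 0.209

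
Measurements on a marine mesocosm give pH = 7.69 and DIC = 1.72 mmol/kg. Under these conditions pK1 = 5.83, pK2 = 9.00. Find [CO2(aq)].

[CO2*] = 0.0223 mmol/kg

α₀ = 1 / (1 + K1/[H⁺] + K1K2/[H⁺]²) = 1 / (1 + 10^+1.86 + 10^+0.55)
   = 1 / (1 + 72.444 + 3.5481) = 1/76.992 = 0.01299
[CO2*] = α₀ × DIC = 0.01299 × 1.72 = 0.0223 mmol/kg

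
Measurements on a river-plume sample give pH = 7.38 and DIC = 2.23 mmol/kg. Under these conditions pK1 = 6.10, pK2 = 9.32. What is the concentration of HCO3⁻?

α₁ = 1 / (1 + [H⁺]/K1 + K2/[H⁺]) = 1 / (1 + 10^-1.28 + 10^-1.94)
   = 1 / (1 + 0.052481 + 0.011482) = 1/1.0640 = 0.9399
[HCO3⁻] = α₁ × DIC = 0.9399 × 2.23 = 2.10 mmol/kg

[HCO3⁻] = 2.10 mmol/kg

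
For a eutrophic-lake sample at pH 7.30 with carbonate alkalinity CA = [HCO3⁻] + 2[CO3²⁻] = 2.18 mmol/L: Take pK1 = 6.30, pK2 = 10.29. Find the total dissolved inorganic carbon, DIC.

CA = [HCO3⁻] + 2[CO3²⁻] = (α₁ + 2α₂)·DIC
At pH 7.30: [H⁺]/K1 = 10^-1.00 = 0.10000, K2/[H⁺] = 10^-2.99 = 0.0010233
α₁ = 1/(1 + 0.10000 + 0.0010233) = 1/1.1010 = 0.9082; α₂ = α₁·K2/[H⁺] = 0.0009294
α₁ + 2α₂ = 0.9101
DIC = CA / (α₁ + 2α₂) = 2.18 / 0.9101 = 2.40 mmol/L

DIC = 2.40 mmol/L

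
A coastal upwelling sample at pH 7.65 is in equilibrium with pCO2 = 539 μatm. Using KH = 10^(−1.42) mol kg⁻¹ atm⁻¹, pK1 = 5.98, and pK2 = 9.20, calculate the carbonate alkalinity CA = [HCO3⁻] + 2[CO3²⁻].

CA = 1.01 mmol/kg

[CO2*] = KH · pCO2 = 10^(−1.42) × 539×10^-6 = 2.049×10^-5 mol/kg
α₀ = 1/(1 + K1/[H⁺] + K1K2/[H⁺]²) = 1/(1 + 10^+1.67 + 10^+0.12) = 0.02037
DIC = [CO2*]/α₀ = 2.049×10^-5 / 0.02037 = 1.006 mmol/kg
CA = (α₁ + 2α₂)·DIC = (0.9528 + 2×0.02685) × 1.006 = 1.01 mmol/kg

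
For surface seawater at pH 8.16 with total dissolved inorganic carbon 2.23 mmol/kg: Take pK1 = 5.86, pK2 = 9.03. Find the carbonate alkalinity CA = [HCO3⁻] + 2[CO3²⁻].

CA = 2.48 mmol/kg

CA = [HCO3⁻] + 2[CO3²⁻] = (α₁ + 2α₂)·DIC
At pH 8.16: [H⁺]/K1 = 10^-2.30 = 0.0050119, K2/[H⁺] = 10^-0.87 = 0.13490
α₁ = 1/(1 + 0.0050119 + 0.13490) = 1/1.1399 = 0.8773; α₂ = α₁·K2/[H⁺] = 0.1183
α₁ + 2α₂ = 1.1139
CA = 1.1139 × 2.23 = 2.48 mmol/kg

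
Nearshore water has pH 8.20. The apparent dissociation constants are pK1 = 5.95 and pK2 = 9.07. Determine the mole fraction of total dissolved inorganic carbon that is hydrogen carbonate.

α₁ = 0.877

α₁ = 1 / (1 + [H⁺]/K1 + K2/[H⁺]) = 1 / (1 + 10^-2.25 + 10^-0.87)
   = 1 / (1 + 0.0056234 + 0.13490) = 1/1.1405 = 0.8768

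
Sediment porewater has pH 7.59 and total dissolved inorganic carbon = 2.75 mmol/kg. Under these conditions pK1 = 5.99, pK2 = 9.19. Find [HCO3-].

α₁ = 1 / (1 + [H⁺]/K1 + K2/[H⁺]) = 1 / (1 + 10^-1.60 + 10^-1.60)
   = 1 / (1 + 0.025119 + 0.025119) = 1/1.0502 = 0.9522
[HCO3⁻] = α₁ × DIC = 0.9522 × 2.75 = 2.62 mmol/kg

[HCO3⁻] = 2.62 mmol/kg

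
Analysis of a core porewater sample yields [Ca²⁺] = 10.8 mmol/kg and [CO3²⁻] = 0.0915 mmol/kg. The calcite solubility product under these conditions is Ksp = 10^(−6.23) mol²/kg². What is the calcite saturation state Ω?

Ksp = 10^(−6.23) = 5.888×10^-7
Ω = [Ca²⁺][CO3²⁻]/Ksp = (10.8×10^-3)(0.0915×10^-3) / 5.888×10^-7 = 1.68

Ω = 1.68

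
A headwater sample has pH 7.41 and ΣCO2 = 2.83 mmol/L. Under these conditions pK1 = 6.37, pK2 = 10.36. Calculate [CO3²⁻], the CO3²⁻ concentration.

α₂ = 1 / (1 + [H⁺]/K2 + [H⁺]²/(K1K2)) = 1 / (1 + 10^+2.95 + 10^+1.91)
   = 1 / (1 + 891.25 + 81.283) = 1/973.53 = 0.001027
[CO3²⁻] = α₂ × DIC = 0.001027 × 2.83 = 0.00291 mmol/L = 2.91 μmol/L

[CO3²⁻] = 2.91 μmol/L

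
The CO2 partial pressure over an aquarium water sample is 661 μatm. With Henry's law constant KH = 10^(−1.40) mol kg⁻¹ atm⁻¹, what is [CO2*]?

KH = 10^(−1.40) = 3.981×10^-2 mol kg⁻¹ atm⁻¹
[CO2*] = KH · pCO2 = 3.981×10^-2 × 661×10^-6 atm = 2.63×10^-5 mol/kg

[CO2*] = 26.3 μmol/kg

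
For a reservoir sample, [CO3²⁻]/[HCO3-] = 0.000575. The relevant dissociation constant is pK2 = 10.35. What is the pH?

From K2 = [H⁺][CO3²⁻]/[HCO3-]:  pH = pK2 + log₁₀([CO3²⁻]/[HCO3-])
log₁₀(0.000575) = -3.240
pH = 10.35 + (-3.240) = 7.11

pH = 7.11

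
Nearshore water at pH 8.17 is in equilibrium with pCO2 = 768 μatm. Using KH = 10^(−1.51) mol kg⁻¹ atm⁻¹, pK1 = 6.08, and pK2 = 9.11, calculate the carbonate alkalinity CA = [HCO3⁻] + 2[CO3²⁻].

[CO2*] = KH · pCO2 = 10^(−1.51) × 768×10^-6 = 2.373×10^-5 mol/kg
α₀ = 1/(1 + K1/[H⁺] + K1K2/[H⁺]²) = 1/(1 + 10^+2.09 + 10^+1.15) = 0.007238
DIC = [CO2*]/α₀ = 2.373×10^-5 / 0.007238 = 3.279 mmol/kg
CA = (α₁ + 2α₂)·DIC = (0.8905 + 2×0.1022) × 3.279 = 3.59 mmol/kg

CA = 3.59 mmol/kg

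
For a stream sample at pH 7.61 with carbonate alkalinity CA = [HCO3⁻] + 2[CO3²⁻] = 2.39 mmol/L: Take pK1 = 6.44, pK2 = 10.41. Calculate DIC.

DIC = 2.55 mmol/L

CA = [HCO3⁻] + 2[CO3²⁻] = (α₁ + 2α₂)·DIC
At pH 7.61: [H⁺]/K1 = 10^-1.17 = 0.067608, K2/[H⁺] = 10^-2.80 = 0.0015849
α₁ = 1/(1 + 0.067608 + 0.0015849) = 1/1.0692 = 0.9353; α₂ = α₁·K2/[H⁺] = 0.001482
α₁ + 2α₂ = 0.9382
DIC = CA / (α₁ + 2α₂) = 2.39 / 0.9382 = 2.55 mmol/L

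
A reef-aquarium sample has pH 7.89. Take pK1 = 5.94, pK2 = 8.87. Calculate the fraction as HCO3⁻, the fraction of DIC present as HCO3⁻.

α₁ = 0.896

α₁ = 1 / (1 + [H⁺]/K1 + K2/[H⁺]) = 1 / (1 + 10^-1.95 + 10^-0.98)
   = 1 / (1 + 0.011220 + 0.10471) = 1/1.1159 = 0.8961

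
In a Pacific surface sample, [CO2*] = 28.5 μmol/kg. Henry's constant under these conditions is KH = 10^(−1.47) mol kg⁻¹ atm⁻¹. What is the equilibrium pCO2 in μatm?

KH = 10^(−1.47) = 3.388×10^-2 mol kg⁻¹ atm⁻¹
pCO2 = [CO2*]/KH = 28.5×10^-6 / 3.388×10^-2 = 8.41×10^-4 atm = 841 μatm

pCO2 = 841 μatm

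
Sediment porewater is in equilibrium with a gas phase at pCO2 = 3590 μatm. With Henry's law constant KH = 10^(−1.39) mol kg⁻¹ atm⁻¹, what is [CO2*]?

KH = 10^(−1.39) = 4.074×10^-2 mol kg⁻¹ atm⁻¹
[CO2*] = KH · pCO2 = 4.074×10^-2 × 3590×10^-6 atm = 1.46×10^-4 mol/kg

[CO2*] = 146 μmol/kg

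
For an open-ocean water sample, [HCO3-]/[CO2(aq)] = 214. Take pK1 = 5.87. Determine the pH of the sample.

pH = 8.20

From K1 = [H⁺][HCO3-]/[CO2(aq)]:  pH = pK1 + log₁₀([HCO3-]/[CO2(aq)])
log₁₀(214) = +2.330
pH = 5.87 + (+2.330) = 8.20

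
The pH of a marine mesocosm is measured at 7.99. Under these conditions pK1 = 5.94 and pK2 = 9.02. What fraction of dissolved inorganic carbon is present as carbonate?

α₂ = 1 / (1 + [H⁺]/K2 + [H⁺]²/(K1K2)) = 1 / (1 + 10^+1.03 + 10^-1.02)
   = 1 / (1 + 10.715 + 0.095499) = 1/11.811 = 0.08467

α₂ = 0.0847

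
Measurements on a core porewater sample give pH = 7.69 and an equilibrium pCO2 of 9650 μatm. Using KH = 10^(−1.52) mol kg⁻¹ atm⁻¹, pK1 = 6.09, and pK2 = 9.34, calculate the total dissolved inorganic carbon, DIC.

DIC = 12.2 mmol/kg

[CO2*] = KH · pCO2 = 10^(−1.52) × 9650×10^-6 = 2.914×10^-4 mol/kg
α₀ = 1/(1 + K1/[H⁺] + K1K2/[H⁺]²) = 1/(1 + 10^+1.60 + 10^-0.05) = 0.02398
DIC = [CO2*]/α₀ = 2.914×10^-4 / 0.02398 = 12.2 mmol/kg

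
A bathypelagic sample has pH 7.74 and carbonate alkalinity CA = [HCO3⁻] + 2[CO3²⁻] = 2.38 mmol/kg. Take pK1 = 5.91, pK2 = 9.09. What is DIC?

CA = [HCO3⁻] + 2[CO3²⁻] = (α₁ + 2α₂)·DIC
At pH 7.74: [H⁺]/K1 = 10^-1.83 = 0.014791, K2/[H⁺] = 10^-1.35 = 0.044668
α₁ = 1/(1 + 0.014791 + 0.044668) = 1/1.0595 = 0.9439; α₂ = α₁·K2/[H⁺] = 0.04216
α₁ + 2α₂ = 1.0282
DIC = CA / (α₁ + 2α₂) = 2.38 / 1.0282 = 2.31 mmol/kg

DIC = 2.31 mmol/kg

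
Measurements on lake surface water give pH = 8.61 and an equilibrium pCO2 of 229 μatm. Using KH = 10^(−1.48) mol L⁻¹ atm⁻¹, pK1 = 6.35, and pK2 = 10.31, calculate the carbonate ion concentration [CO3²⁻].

[CO3²⁻] = 0.0275 mmol/L

[CO2*] = KH · pCO2 = 10^(−1.48) × 229×10^-6 = 7.583×10^-6 mol/L
α₀ = 1/(1 + K1/[H⁺] + K1K2/[H⁺]²) = 1/(1 + 10^+2.26 + 10^+0.56) = 0.005359
DIC = [CO2*]/α₀ = 7.583×10^-6 / 0.005359 = 1.415 mmol/L
[CO3²⁻] = α₂·DIC; α₂ = 0.01946, so [CO3²⁻] = 0.01946 × 1.415 = 0.0275 mmol/L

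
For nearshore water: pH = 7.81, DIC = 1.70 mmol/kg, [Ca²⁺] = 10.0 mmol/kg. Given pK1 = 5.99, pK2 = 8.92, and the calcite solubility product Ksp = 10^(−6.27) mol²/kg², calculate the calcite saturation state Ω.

Ω = 2.25

α₂ = 1 / (1 + [H⁺]/K2 + [H⁺]²/(K1K2)) = 1 / (1 + 10^+1.11 + 10^-0.71)
   = 1 / (1 + 12.882 + 0.19498) = 1/14.077 = 0.07104
[CO3²⁻] = α₂ × DIC = 0.07104 × 1.70 = 0.1208 mmol/kg
Ksp = 10^(−6.27) = 5.370×10^-7
Ω = [Ca²⁺][CO3²⁻]/Ksp = (10.0×10^-3)(1.208×10^-4) / 5.370×10^-7 = 2.25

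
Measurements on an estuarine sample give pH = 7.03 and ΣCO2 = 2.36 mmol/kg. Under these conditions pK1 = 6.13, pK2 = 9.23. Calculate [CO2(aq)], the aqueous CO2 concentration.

[CO2*] = 0.262 mmol/kg

α₀ = 1 / (1 + K1/[H⁺] + K1K2/[H⁺]²) = 1 / (1 + 10^+0.90 + 10^-1.30)
   = 1 / (1 + 7.9433 + 0.050119) = 1/8.9934 = 0.1112
[CO2*] = α₀ × DIC = 0.1112 × 2.36 = 0.262 mmol/kg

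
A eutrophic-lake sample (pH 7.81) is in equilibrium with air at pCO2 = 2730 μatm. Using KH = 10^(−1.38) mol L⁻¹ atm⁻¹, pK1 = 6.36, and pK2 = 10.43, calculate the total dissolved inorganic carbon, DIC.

[CO2*] = KH · pCO2 = 10^(−1.38) × 2730×10^-6 = 1.138×10^-4 mol/L
α₀ = 1/(1 + K1/[H⁺] + K1K2/[H⁺]²) = 1/(1 + 10^+1.45 + 10^-1.17) = 0.03419
DIC = [CO2*]/α₀ = 1.138×10^-4 / 0.03419 = 3.33 mmol/L

DIC = 3.33 mmol/L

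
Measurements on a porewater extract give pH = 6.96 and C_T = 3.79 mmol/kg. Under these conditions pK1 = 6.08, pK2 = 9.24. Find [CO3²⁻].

α₂ = 1 / (1 + [H⁺]/K2 + [H⁺]²/(K1K2)) = 1 / (1 + 10^+2.28 + 10^+1.40)
   = 1 / (1 + 190.55 + 25.119) = 1/216.66 = 0.004615
[CO3²⁻] = α₂ × DIC = 0.004615 × 3.79 = 0.0175 mmol/kg = 17.5 μmol/kg

[CO3²⁻] = 17.5 μmol/kg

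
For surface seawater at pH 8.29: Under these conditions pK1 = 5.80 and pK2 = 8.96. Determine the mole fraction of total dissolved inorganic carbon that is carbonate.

α₂ = 1 / (1 + [H⁺]/K2 + [H⁺]²/(K1K2)) = 1 / (1 + 10^+0.67 + 10^-1.82)
   = 1 / (1 + 4.6774 + 0.015136) = 1/5.6925 = 0.1757

α₂ = 0.176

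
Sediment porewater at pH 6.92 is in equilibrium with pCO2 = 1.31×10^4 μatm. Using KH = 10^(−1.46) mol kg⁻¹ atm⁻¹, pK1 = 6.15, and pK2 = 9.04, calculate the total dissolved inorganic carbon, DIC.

[CO2*] = KH · pCO2 = 10^(−1.46) × 1.31×10^4×10^-6 = 4.542×10^-4 mol/kg
α₀ = 1/(1 + K1/[H⁺] + K1K2/[H⁺]²) = 1/(1 + 10^+0.77 + 10^-1.35) = 0.1442
DIC = [CO2*]/α₀ = 4.542×10^-4 / 0.1442 = 3.15 mmol/kg

DIC = 3.15 mmol/kg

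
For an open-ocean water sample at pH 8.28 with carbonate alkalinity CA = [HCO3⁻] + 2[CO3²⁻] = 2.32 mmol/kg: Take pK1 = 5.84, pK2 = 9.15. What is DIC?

DIC = 2.08 mmol/kg

CA = [HCO3⁻] + 2[CO3²⁻] = (α₁ + 2α₂)·DIC
At pH 8.28: [H⁺]/K1 = 10^-2.44 = 0.0036308, K2/[H⁺] = 10^-0.87 = 0.13490
α₁ = 1/(1 + 0.0036308 + 0.13490) = 1/1.1385 = 0.8783; α₂ = α₁·K2/[H⁺] = 0.1185
α₁ + 2α₂ = 1.1153
DIC = CA / (α₁ + 2α₂) = 2.32 / 1.1153 = 2.08 mmol/kg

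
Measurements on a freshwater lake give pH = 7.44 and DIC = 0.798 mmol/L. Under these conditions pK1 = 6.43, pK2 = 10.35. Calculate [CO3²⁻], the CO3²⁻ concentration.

α₂ = 1 / (1 + [H⁺]/K2 + [H⁺]²/(K1K2)) = 1 / (1 + 10^+2.91 + 10^+1.90)
   = 1 / (1 + 812.83 + 79.433) = 1/893.26 = 0.001119
[CO3²⁻] = α₂ × DIC = 0.001119 × 0.798 = 0.000893 mmol/L = 0.893 μmol/L

[CO3²⁻] = 0.893 μmol/L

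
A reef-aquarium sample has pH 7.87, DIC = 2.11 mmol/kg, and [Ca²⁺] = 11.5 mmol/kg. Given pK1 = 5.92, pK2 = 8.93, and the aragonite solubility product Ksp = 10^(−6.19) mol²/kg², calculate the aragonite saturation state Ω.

Ω = 2.98

α₂ = 1 / (1 + [H⁺]/K2 + [H⁺]²/(K1K2)) = 1 / (1 + 10^+1.06 + 10^-0.89)
   = 1 / (1 + 11.482 + 0.12882) = 1/12.610 = 0.07930
[CO3²⁻] = α₂ × DIC = 0.07930 × 2.11 = 0.1673 mmol/kg
Ksp = 10^(−6.19) = 6.457×10^-7
Ω = [Ca²⁺][CO3²⁻]/Ksp = (11.5×10^-3)(1.673×10^-4) / 6.457×10^-7 = 2.98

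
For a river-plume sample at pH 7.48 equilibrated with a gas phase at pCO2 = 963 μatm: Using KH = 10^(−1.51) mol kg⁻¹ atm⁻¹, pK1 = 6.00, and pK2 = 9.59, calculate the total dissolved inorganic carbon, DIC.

[CO2*] = KH · pCO2 = 10^(−1.51) × 963×10^-6 = 2.976×10^-5 mol/kg
α₀ = 1/(1 + K1/[H⁺] + K1K2/[H⁺]²) = 1/(1 + 10^+1.48 + 10^-0.63) = 0.03181
DIC = [CO2*]/α₀ = 2.976×10^-5 / 0.03181 = 0.935 mmol/kg

DIC = 0.935 mmol/kg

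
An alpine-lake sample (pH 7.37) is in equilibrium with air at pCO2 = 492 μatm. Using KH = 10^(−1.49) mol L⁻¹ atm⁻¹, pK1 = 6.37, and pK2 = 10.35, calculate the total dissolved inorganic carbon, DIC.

[CO2*] = KH · pCO2 = 10^(−1.49) × 492×10^-6 = 1.592×10^-5 mol/L
α₀ = 1/(1 + K1/[H⁺] + K1K2/[H⁺]²) = 1/(1 + 10^+1.00 + 10^-1.98) = 0.09082
DIC = [CO2*]/α₀ = 1.592×10^-5 / 0.09082 = 0.175 mmol/L

DIC = 0.175 mmol/L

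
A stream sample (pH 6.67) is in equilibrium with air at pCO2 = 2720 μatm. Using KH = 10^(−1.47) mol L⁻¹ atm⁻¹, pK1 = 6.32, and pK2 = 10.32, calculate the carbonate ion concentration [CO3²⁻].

[CO2*] = KH · pCO2 = 10^(−1.47) × 2720×10^-6 = 9.217×10^-5 mol/L
α₀ = 1/(1 + K1/[H⁺] + K1K2/[H⁺]²) = 1/(1 + 10^+0.35 + 10^-3.30) = 0.3087
DIC = [CO2*]/α₀ = 9.217×10^-5 / 0.3087 = 0.2985 mmol/L
[CO3²⁻] = α₂·DIC; α₂ = 0.0001547, so [CO3²⁻] = 0.0001547 × 0.2985 = 4.62×10^-5 mmol/L = 0.0462 μmol/L

[CO3²⁻] = 0.0462 μmol/L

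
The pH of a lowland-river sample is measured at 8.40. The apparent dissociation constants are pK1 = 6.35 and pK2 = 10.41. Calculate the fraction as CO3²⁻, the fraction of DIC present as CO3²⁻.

α₂ = 0.00959

α₂ = 1 / (1 + [H⁺]/K2 + [H⁺]²/(K1K2)) = 1 / (1 + 10^+2.01 + 10^-0.04)
   = 1 / (1 + 102.33 + 0.91201) = 1/104.24 = 0.009593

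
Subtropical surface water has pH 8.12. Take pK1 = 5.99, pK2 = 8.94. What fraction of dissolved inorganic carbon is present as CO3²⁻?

α₂ = 1 / (1 + [H⁺]/K2 + [H⁺]²/(K1K2)) = 1 / (1 + 10^+0.82 + 10^-1.31)
   = 1 / (1 + 6.6069 + 0.048978) = 1/7.6559 = 0.1306

α₂ = 0.131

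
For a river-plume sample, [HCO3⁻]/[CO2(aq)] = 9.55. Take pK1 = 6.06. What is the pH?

pH = 7.04

From K1 = [H⁺][HCO3⁻]/[CO2(aq)]:  pH = pK1 + log₁₀([HCO3⁻]/[CO2(aq)])
log₁₀(9.55) = +0.980
pH = 6.06 + (+0.980) = 7.04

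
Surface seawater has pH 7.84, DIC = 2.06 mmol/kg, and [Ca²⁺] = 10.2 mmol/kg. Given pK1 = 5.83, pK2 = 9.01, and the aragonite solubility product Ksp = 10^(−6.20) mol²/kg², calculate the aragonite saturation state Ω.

Ω = 2.09

α₂ = 1 / (1 + [H⁺]/K2 + [H⁺]²/(K1K2)) = 1 / (1 + 10^+1.17 + 10^-0.84)
   = 1 / (1 + 14.791 + 0.14454) = 1/15.936 = 0.06275
[CO3²⁻] = α₂ × DIC = 0.06275 × 2.06 = 0.1293 mmol/kg
Ksp = 10^(−6.20) = 6.310×10^-7
Ω = [Ca²⁺][CO3²⁻]/Ksp = (10.2×10^-3)(1.293×10^-4) / 6.310×10^-7 = 2.09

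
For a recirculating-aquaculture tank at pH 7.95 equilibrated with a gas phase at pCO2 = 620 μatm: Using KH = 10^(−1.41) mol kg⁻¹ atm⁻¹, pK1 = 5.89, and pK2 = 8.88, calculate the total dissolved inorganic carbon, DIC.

DIC = 3.12 mmol/kg

[CO2*] = KH · pCO2 = 10^(−1.41) × 620×10^-6 = 2.412×10^-5 mol/kg
α₀ = 1/(1 + K1/[H⁺] + K1K2/[H⁺]²) = 1/(1 + 10^+2.06 + 10^+1.13) = 0.007734
DIC = [CO2*]/α₀ = 2.412×10^-5 / 0.007734 = 3.12 mmol/kg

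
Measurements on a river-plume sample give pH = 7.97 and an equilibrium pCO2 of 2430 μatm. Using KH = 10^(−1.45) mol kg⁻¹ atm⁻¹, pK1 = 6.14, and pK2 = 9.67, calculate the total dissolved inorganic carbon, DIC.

DIC = 6.03 mmol/kg

[CO2*] = KH · pCO2 = 10^(−1.45) × 2430×10^-6 = 8.622×10^-5 mol/kg
α₀ = 1/(1 + K1/[H⁺] + K1K2/[H⁺]²) = 1/(1 + 10^+1.83 + 10^+0.13) = 0.01429
DIC = [CO2*]/α₀ = 8.622×10^-5 / 0.01429 = 6.03 mmol/kg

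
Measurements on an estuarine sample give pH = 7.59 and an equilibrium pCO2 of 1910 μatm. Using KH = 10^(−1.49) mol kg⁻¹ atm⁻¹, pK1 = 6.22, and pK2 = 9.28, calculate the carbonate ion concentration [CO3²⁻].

[CO3²⁻] = 0.0296 mmol/kg

[CO2*] = KH · pCO2 = 10^(−1.49) × 1910×10^-6 = 6.181×10^-5 mol/kg
α₀ = 1/(1 + K1/[H⁺] + K1K2/[H⁺]²) = 1/(1 + 10^+1.37 + 10^-0.32) = 0.04013
DIC = [CO2*]/α₀ = 6.181×10^-5 / 0.04013 = 1.540 mmol/kg
[CO3²⁻] = α₂·DIC; α₂ = 0.01921, so [CO3²⁻] = 0.01921 × 1.540 = 0.0296 mmol/kg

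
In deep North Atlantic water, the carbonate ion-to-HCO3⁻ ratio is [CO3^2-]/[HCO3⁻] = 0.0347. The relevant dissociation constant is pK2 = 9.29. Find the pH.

pH = 7.83

From K2 = [H⁺][CO3^2-]/[HCO3⁻]:  pH = pK2 + log₁₀([CO3^2-]/[HCO3⁻])
log₁₀(0.0347) = -1.460
pH = 9.29 + (-1.460) = 7.83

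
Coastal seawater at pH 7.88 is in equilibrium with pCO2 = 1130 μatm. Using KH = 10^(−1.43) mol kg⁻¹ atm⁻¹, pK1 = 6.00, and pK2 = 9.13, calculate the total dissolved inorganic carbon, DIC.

DIC = 3.41 mmol/kg

[CO2*] = KH · pCO2 = 10^(−1.43) × 1130×10^-6 = 4.198×10^-5 mol/kg
α₀ = 1/(1 + K1/[H⁺] + K1K2/[H⁺]²) = 1/(1 + 10^+1.88 + 10^+0.63) = 0.01233
DIC = [CO2*]/α₀ = 4.198×10^-5 / 0.01233 = 3.41 mmol/kg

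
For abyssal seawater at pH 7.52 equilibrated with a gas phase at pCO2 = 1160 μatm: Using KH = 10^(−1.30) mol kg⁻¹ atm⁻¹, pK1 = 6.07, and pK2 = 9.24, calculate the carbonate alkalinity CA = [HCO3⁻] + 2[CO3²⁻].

[CO2*] = KH · pCO2 = 10^(−1.30) × 1160×10^-6 = 5.814×10^-5 mol/kg
α₀ = 1/(1 + K1/[H⁺] + K1K2/[H⁺]²) = 1/(1 + 10^+1.45 + 10^-0.27) = 0.03365
DIC = [CO2*]/α₀ = 5.814×10^-5 / 0.03365 = 1.728 mmol/kg
CA = (α₁ + 2α₂)·DIC = (0.9483 + 2×0.01807) × 1.728 = 1.70 mmol/kg

CA = 1.70 mmol/kg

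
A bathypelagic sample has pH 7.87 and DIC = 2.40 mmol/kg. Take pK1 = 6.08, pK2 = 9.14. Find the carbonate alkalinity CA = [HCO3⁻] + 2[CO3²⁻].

CA = [HCO3⁻] + 2[CO3²⁻] = (α₁ + 2α₂)·DIC
At pH 7.87: [H⁺]/K1 = 10^-1.79 = 0.016218, K2/[H⁺] = 10^-1.27 = 0.053703
α₁ = 1/(1 + 0.016218 + 0.053703) = 1/1.0699 = 0.9346; α₂ = α₁·K2/[H⁺] = 0.05019
α₁ + 2α₂ = 1.0350
CA = 1.0350 × 2.40 = 2.48 mmol/kg

CA = 2.48 mmol/kg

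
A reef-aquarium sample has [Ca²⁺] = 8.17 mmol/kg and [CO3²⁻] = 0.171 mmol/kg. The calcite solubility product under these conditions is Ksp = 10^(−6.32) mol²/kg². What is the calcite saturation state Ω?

Ω = 2.92

Ksp = 10^(−6.32) = 4.786×10^-7
Ω = [Ca²⁺][CO3²⁻]/Ksp = (8.17×10^-3)(0.171×10^-3) / 4.786×10^-7 = 2.92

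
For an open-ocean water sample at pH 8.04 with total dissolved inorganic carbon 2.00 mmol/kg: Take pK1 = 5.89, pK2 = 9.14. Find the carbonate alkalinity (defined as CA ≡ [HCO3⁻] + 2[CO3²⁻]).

CA = 2.13 mmol/kg

CA = [HCO3⁻] + 2[CO3²⁻] = (α₁ + 2α₂)·DIC
At pH 8.04: [H⁺]/K1 = 10^-2.15 = 0.0070795, K2/[H⁺] = 10^-1.10 = 0.079433
α₁ = 1/(1 + 0.0070795 + 0.079433) = 1/1.0865 = 0.9204; α₂ = α₁·K2/[H⁺] = 0.07311
α₁ + 2α₂ = 1.0666
CA = 1.0666 × 2.00 = 2.13 mmol/kg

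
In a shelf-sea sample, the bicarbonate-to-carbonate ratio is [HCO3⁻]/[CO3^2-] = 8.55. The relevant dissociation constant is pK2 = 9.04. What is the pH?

pH = 8.11

From K2 = [H⁺][CO3^2-]/[HCO3⁻]:  pH = pK2 − log₁₀([HCO3⁻]/[CO3^2-])
log₁₀(8.55) = +0.932
pH = 9.04 − (+0.932) = 8.11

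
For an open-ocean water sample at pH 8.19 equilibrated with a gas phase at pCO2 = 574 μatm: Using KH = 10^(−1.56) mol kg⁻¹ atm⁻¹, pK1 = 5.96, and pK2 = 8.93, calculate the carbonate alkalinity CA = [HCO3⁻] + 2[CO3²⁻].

CA = 3.66 mmol/kg

[CO2*] = KH · pCO2 = 10^(−1.56) × 574×10^-6 = 1.581×10^-5 mol/kg
α₀ = 1/(1 + K1/[H⁺] + K1K2/[H⁺]²) = 1/(1 + 10^+2.23 + 10^+1.49) = 0.004957
DIC = [CO2*]/α₀ = 1.581×10^-5 / 0.004957 = 3.189 mmol/kg
CA = (α₁ + 2α₂)·DIC = (0.8419 + 2×0.1532) × 3.189 = 3.66 mmol/kg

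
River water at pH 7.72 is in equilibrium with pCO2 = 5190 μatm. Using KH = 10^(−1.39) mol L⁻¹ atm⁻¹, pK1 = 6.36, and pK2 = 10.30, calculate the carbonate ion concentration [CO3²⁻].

[CO2*] = KH · pCO2 = 10^(−1.39) × 5190×10^-6 = 2.114×10^-4 mol/L
α₀ = 1/(1 + K1/[H⁺] + K1K2/[H⁺]²) = 1/(1 + 10^+1.36 + 10^-1.22) = 0.04172
DIC = [CO2*]/α₀ = 2.114×10^-4 / 0.04172 = 5.068 mmol/L
[CO3²⁻] = α₂·DIC; α₂ = 0.002514, so [CO3²⁻] = 0.002514 × 5.068 = 0.0127 mmol/L = 12.7 μmol/L

[CO3²⁻] = 12.7 μmol/L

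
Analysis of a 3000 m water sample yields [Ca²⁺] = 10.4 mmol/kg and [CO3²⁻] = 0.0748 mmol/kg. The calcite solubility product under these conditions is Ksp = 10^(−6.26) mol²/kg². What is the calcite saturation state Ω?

Ksp = 10^(−6.26) = 5.495×10^-7
Ω = [Ca²⁺][CO3²⁻]/Ksp = (10.4×10^-3)(0.0748×10^-3) / 5.495×10^-7 = 1.42

Ω = 1.42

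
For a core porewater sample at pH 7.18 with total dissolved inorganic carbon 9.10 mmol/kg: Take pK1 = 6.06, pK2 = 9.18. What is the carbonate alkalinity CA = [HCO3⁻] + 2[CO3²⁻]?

CA = [HCO3⁻] + 2[CO3²⁻] = (α₁ + 2α₂)·DIC
At pH 7.18: [H⁺]/K1 = 10^-1.12 = 0.075858, K2/[H⁺] = 10^-2.00 = 0.010000
α₁ = 1/(1 + 0.075858 + 0.010000) = 1/1.0859 = 0.9209; α₂ = α₁·K2/[H⁺] = 0.009209
α₁ + 2α₂ = 0.9393
CA = 0.9393 × 9.10 = 8.55 mmol/kg

CA = 8.55 mmol/kg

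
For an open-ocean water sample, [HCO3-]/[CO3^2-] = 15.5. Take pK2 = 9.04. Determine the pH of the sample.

pH = 7.85

From K2 = [H⁺][CO3^2-]/[HCO3-]:  pH = pK2 − log₁₀([HCO3-]/[CO3^2-])
log₁₀(15.5) = +1.190
pH = 9.04 − (+1.190) = 7.85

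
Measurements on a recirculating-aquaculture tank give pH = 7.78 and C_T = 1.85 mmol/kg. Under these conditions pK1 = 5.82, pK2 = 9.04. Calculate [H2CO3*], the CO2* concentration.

α₀ = 1 / (1 + K1/[H⁺] + K1K2/[H⁺]²) = 1 / (1 + 10^+1.96 + 10^+0.70)
   = 1 / (1 + 91.201 + 5.0119) = 1/97.213 = 0.01029
[CO2*] = α₀ × DIC = 0.01029 × 1.85 = 0.0190 mmol/kg = 19.0 μmol/kg

[CO2*] = 19.0 μmol/kg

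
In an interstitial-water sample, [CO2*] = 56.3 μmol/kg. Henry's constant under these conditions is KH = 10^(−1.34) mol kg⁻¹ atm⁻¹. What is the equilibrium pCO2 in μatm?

KH = 10^(−1.34) = 4.571×10^-2 mol kg⁻¹ atm⁻¹
pCO2 = [CO2*]/KH = 56.3×10^-6 / 4.571×10^-2 = 1.23×10^-3 atm = 1230 μatm

pCO2 = 1230 μatm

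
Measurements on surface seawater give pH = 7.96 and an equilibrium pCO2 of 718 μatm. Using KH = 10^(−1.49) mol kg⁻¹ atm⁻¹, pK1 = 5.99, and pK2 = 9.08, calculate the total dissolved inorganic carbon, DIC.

DIC = 2.36 mmol/kg

[CO2*] = KH · pCO2 = 10^(−1.49) × 718×10^-6 = 2.323×10^-5 mol/kg
α₀ = 1/(1 + K1/[H⁺] + K1K2/[H⁺]²) = 1/(1 + 10^+1.97 + 10^+0.85) = 0.009861
DIC = [CO2*]/α₀ = 2.323×10^-5 / 0.009861 = 2.36 mmol/kg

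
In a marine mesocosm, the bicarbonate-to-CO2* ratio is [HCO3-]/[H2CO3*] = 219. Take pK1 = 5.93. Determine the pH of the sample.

From K1 = [H⁺][HCO3-]/[H2CO3*]:  pH = pK1 + log₁₀([HCO3-]/[H2CO3*])
log₁₀(219) = +2.340
pH = 5.93 + (+2.340) = 8.27

pH = 8.27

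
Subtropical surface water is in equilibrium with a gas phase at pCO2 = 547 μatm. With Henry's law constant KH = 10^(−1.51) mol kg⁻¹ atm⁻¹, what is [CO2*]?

[CO2*] = 16.9 μmol/kg

KH = 10^(−1.51) = 3.090×10^-2 mol kg⁻¹ atm⁻¹
[CO2*] = KH · pCO2 = 3.090×10^-2 × 547×10^-6 atm = 1.69×10^-5 mol/kg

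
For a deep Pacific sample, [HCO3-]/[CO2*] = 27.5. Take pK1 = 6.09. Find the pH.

pH = 7.53

From K1 = [H⁺][HCO3-]/[CO2*]:  pH = pK1 + log₁₀([HCO3-]/[CO2*])
log₁₀(27.5) = +1.439
pH = 6.09 + (+1.439) = 7.53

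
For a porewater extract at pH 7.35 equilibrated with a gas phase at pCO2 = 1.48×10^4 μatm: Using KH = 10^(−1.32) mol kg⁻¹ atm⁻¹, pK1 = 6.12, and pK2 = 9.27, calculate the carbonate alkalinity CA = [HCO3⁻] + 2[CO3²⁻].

[CO2*] = KH · pCO2 = 10^(−1.32) × 1.48×10^4×10^-6 = 7.084×10^-4 mol/kg
α₀ = 1/(1 + K1/[H⁺] + K1K2/[H⁺]²) = 1/(1 + 10^+1.23 + 10^-0.69) = 0.05499
DIC = [CO2*]/α₀ = 7.084×10^-4 / 0.05499 = 12.88 mmol/kg
CA = (α₁ + 2α₂)·DIC = (0.9338 + 2×0.01123) × 12.88 = 12.3 mmol/kg

CA = 12.3 mmol/kg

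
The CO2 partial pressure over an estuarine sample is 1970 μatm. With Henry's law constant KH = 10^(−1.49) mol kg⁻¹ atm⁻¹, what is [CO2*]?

KH = 10^(−1.49) = 3.236×10^-2 mol kg⁻¹ atm⁻¹
[CO2*] = KH · pCO2 = 3.236×10^-2 × 1970×10^-6 atm = 6.37×10^-5 mol/kg

[CO2*] = 63.7 μmol/kg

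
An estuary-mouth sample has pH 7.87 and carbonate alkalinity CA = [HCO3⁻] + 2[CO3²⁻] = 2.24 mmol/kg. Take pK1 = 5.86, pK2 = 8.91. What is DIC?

DIC = 2.09 mmol/kg

CA = [HCO3⁻] + 2[CO3²⁻] = (α₁ + 2α₂)·DIC
At pH 7.87: [H⁺]/K1 = 10^-2.01 = 0.0097724, K2/[H⁺] = 10^-1.04 = 0.091201
α₁ = 1/(1 + 0.0097724 + 0.091201) = 1/1.1010 = 0.9083; α₂ = α₁·K2/[H⁺] = 0.08284
α₁ + 2α₂ = 1.0740
DIC = CA / (α₁ + 2α₂) = 2.24 / 1.0740 = 2.09 mmol/kg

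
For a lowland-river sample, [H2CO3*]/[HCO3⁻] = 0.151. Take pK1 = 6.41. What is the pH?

pH = 7.23

From K1 = [H⁺][HCO3⁻]/[H2CO3*]:  pH = pK1 − log₁₀([H2CO3*]/[HCO3⁻])
log₁₀(0.151) = -0.821
pH = 6.41 − (-0.821) = 7.23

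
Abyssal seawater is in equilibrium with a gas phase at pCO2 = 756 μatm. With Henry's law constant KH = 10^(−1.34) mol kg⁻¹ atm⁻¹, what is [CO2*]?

[CO2*] = 34.6 μmol/kg

KH = 10^(−1.34) = 4.571×10^-2 mol kg⁻¹ atm⁻¹
[CO2*] = KH · pCO2 = 4.571×10^-2 × 756×10^-6 atm = 3.46×10^-5 mol/kg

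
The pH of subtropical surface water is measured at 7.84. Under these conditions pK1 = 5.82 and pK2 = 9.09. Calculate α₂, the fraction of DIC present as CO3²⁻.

α₂ = 1 / (1 + [H⁺]/K2 + [H⁺]²/(K1K2)) = 1 / (1 + 10^+1.25 + 10^-0.77)
   = 1 / (1 + 17.783 + 0.16982) = 1/18.953 = 0.05276

α₂ = 0.0528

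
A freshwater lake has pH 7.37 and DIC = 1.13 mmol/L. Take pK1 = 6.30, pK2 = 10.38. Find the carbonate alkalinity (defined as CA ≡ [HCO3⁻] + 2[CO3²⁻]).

CA = 1.04 mmol/L

CA = [HCO3⁻] + 2[CO3²⁻] = (α₁ + 2α₂)·DIC
At pH 7.37: [H⁺]/K1 = 10^-1.07 = 0.085114, K2/[H⁺] = 10^-3.01 = 0.00097724
α₁ = 1/(1 + 0.085114 + 0.00097724) = 1/1.0861 = 0.9207; α₂ = α₁·K2/[H⁺] = 0.0008998
α₁ + 2α₂ = 0.9225
CA = 0.9225 × 1.13 = 1.04 mmol/L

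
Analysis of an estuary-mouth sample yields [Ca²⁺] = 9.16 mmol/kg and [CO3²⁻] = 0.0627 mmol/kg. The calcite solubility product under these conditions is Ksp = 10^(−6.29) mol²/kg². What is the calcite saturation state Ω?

Ω = 1.12

Ksp = 10^(−6.29) = 5.129×10^-7
Ω = [Ca²⁺][CO3²⁻]/Ksp = (9.16×10^-3)(0.0627×10^-3) / 5.129×10^-7 = 1.12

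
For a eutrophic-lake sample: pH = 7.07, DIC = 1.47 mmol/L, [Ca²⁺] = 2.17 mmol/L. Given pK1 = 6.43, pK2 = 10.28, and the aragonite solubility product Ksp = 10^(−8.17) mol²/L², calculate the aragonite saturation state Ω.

α₂ = 1 / (1 + [H⁺]/K2 + [H⁺]²/(K1K2)) = 1 / (1 + 10^+3.21 + 10^+2.57)
   = 1 / (1 + 1621.8 + 371.54) = 1/1994.3 = 0.0005014
[CO3²⁻] = α₂ × DIC = 0.0005014 × 1.47 = 0.0007371 mmol/L = 0.7371 μmol/L
Ksp = 10^(−8.17) = 6.761×10^-9
Ω = [Ca²⁺][CO3²⁻]/Ksp = (2.17×10^-3)(7.371×10^-7) / 6.761×10^-9 = 0.237

Ω = 0.237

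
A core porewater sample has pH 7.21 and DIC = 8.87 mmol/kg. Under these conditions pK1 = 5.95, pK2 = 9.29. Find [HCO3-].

α₁ = 1 / (1 + [H⁺]/K1 + K2/[H⁺]) = 1 / (1 + 10^-1.26 + 10^-2.08)
   = 1 / (1 + 0.054954 + 0.0083176) = 1/1.0633 = 0.9405
[HCO3⁻] = α₁ × DIC = 0.9405 × 8.87 = 8.34 mmol/kg

[HCO3⁻] = 8.34 mmol/kg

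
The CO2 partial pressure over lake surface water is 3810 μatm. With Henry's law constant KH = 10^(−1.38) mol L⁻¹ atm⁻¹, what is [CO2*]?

KH = 10^(−1.38) = 4.169×10^-2 mol L⁻¹ atm⁻¹
[CO2*] = KH · pCO2 = 4.169×10^-2 × 3810×10^-6 atm = 1.59×10^-4 mol/L

[CO2*] = 159 μmol/L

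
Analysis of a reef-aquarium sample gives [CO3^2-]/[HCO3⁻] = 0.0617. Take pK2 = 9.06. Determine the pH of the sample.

From K2 = [H⁺][CO3^2-]/[HCO3⁻]:  pH = pK2 + log₁₀([CO3^2-]/[HCO3⁻])
log₁₀(0.0617) = -1.210
pH = 9.06 + (-1.210) = 7.85

pH = 7.85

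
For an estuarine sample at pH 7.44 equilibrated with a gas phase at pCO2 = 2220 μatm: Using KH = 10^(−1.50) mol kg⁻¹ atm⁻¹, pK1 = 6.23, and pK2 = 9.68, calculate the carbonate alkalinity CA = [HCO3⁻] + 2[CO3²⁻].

CA = 1.15 mmol/kg

[CO2*] = KH · pCO2 = 10^(−1.50) × 2220×10^-6 = 7.020×10^-5 mol/kg
α₀ = 1/(1 + K1/[H⁺] + K1K2/[H⁺]²) = 1/(1 + 10^+1.21 + 10^-1.03) = 0.05777
DIC = [CO2*]/α₀ = 7.020×10^-5 / 0.05777 = 1.215 mmol/kg
CA = (α₁ + 2α₂)·DIC = (0.9368 + 2×0.005391) × 1.215 = 1.15 mmol/kg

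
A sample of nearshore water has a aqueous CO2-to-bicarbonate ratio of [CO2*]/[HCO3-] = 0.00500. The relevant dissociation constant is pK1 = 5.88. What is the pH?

From K1 = [H⁺][HCO3-]/[CO2*]:  pH = pK1 − log₁₀([CO2*]/[HCO3-])
log₁₀(0.00500) = -2.301
pH = 5.88 − (-2.301) = 8.18

pH = 8.18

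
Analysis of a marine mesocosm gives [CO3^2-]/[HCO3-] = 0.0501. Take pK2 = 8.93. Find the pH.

From K2 = [H⁺][CO3^2-]/[HCO3-]:  pH = pK2 + log₁₀([CO3^2-]/[HCO3-])
log₁₀(0.0501) = -1.300
pH = 8.93 + (-1.300) = 7.63

pH = 7.63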